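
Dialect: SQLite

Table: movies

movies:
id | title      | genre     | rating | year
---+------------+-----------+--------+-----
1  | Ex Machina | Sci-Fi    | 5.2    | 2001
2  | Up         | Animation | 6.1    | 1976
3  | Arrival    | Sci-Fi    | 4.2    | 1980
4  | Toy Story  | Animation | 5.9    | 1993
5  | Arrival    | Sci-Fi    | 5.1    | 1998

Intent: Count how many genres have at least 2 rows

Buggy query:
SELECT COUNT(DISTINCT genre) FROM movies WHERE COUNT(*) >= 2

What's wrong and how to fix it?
Bug: WHERE filters individual rows, not groups, so a group-level COUNT is invalid there

Fix: Use a subquery that GROUPs and filters with HAVING, then count its rows

Corrected query:
SELECT COUNT(*) FROM (SELECT genre FROM movies GROUP BY genre HAVING COUNT(*) >= 2)

Result:
COUNT(*)
--------
2       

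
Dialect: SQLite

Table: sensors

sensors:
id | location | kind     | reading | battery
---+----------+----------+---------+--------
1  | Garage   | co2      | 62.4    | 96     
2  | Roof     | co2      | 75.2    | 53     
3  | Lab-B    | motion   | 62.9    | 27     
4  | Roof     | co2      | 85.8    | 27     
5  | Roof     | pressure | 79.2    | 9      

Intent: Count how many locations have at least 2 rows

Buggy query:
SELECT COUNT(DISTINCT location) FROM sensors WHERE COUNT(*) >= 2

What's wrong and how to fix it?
Bug: COUNT(*) cannot appear in WHERE; the per-group count doesn't exist yet

Fix: Use a subquery that GROUPs and filters with HAVING, then count its rows

Corrected query:
SELECT COUNT(*) FROM (SELECT location FROM sensors GROUP BY location HAVING COUNT(*) >= 2)

Result:
COUNT(*)
--------
1       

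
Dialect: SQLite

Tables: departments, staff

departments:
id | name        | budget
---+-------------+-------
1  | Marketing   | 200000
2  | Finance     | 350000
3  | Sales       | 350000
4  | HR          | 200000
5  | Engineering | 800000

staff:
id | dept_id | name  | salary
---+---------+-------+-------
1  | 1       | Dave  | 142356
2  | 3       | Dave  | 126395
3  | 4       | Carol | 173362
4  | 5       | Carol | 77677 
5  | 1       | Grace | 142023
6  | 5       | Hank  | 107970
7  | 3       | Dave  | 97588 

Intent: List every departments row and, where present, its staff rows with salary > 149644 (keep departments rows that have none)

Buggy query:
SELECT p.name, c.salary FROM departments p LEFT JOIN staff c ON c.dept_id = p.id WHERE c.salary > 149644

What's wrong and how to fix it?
Bug: A WHERE condition on the right-hand table after LEFT JOIN drops unmatched parents

Fix: Put 'c.salary > 149644' in the JOIN's ON clause instead of WHERE

Corrected query:
SELECT p.name, c.salary FROM departments p LEFT JOIN staff c ON c.dept_id = p.id AND c.salary > 149644

Result:
name        | salary
------------+-------
Marketing   | NULL  
Finance     | NULL  
Sales       | NULL  
HR          | 173362
Engineering | NULL  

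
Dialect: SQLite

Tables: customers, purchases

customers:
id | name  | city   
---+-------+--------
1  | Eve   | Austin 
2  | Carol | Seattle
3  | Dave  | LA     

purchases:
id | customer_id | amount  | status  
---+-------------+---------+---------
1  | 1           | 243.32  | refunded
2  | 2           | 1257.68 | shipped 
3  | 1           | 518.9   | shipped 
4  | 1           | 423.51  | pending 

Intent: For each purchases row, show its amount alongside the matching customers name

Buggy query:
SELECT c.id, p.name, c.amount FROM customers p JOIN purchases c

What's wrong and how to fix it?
Bug: JOIN with no ON clause produces a cartesian product; every purchases row pairs with every customers row

Fix: Specify the join condition linking the foreign key to the parent id

Corrected query:
SELECT c.id, p.name, c.amount FROM customers p JOIN purchases c ON c.customer_id = p.id

Result:
id | name  | amount 
---+-------+--------
1  | Eve   | 243.32 
2  | Carol | 1257.68
3  | Eve   | 518.9  
4  | Eve   | 423.51 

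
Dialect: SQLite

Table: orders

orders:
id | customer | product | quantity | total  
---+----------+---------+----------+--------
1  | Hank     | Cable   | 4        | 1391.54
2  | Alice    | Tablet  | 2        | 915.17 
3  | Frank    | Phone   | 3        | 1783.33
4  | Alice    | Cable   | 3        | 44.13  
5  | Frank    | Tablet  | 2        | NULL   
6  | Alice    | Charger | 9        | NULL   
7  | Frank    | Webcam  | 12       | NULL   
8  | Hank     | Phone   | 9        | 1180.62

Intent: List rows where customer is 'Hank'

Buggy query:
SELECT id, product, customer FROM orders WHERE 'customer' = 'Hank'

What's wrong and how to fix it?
Bug: Single quotes denote string literals in SQL; the column name is being compared as a constant string

Fix: Reference the column as customer without single quotes

Corrected query:
SELECT id, product, customer FROM orders WHERE customer = 'Hank'

Result:
id | product | customer
---+---------+---------
1  | Cable   | Hank    
8  | Phone   | Hank    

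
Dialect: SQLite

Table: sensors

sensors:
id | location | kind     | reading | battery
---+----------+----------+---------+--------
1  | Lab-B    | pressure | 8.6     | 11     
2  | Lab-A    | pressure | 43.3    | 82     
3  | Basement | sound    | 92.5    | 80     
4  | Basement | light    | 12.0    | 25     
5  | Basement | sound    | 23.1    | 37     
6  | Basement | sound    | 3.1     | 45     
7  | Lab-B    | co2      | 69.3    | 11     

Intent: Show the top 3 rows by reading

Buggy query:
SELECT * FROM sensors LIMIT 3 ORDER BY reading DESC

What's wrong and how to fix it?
Bug: ORDER BY cannot follow LIMIT; LIMIT is the final clause

Fix: Sort with ORDER BY, then apply LIMIT

Corrected query:
SELECT * FROM sensors ORDER BY reading DESC LIMIT 3

Result:
id | location | kind     | reading | battery
---+----------+----------+---------+--------
3  | Basement | sound    | 92.5    | 80     
7  | Lab-B    | co2      | 69.3    | 11     
2  | Lab-A    | pressure | 43.3    | 82     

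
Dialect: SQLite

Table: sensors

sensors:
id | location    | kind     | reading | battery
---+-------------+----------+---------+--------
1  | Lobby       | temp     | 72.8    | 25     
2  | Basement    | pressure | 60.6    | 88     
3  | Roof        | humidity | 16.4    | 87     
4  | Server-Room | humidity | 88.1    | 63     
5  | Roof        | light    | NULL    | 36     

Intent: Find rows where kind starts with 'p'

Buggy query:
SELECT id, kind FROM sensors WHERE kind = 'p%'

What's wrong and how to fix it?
Bug: Wildcards only work with LIKE; '=' treats '%' as a literal character

Fix: Replace '=' with LIKE so 'p%' is treated as a pattern

Corrected query:
SELECT id, kind FROM sensors WHERE kind LIKE 'p%'

Result:
id | kind    
---+---------
2  | pressure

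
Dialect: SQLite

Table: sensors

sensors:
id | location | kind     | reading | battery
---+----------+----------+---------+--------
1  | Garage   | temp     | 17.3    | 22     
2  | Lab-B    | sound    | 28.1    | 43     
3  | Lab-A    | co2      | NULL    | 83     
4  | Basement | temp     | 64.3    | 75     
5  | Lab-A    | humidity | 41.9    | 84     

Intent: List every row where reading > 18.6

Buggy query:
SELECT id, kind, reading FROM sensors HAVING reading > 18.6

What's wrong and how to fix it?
Bug: HAVING filters the output of aggregation, but this query has no GROUP BY and no aggregate functions, so SQLite rejects it (HAVING clause on a non-aggregate query); the condition here is per row

Fix: Replace HAVING with WHERE since the condition applies to individual rows

Corrected query:
SELECT id, kind, reading FROM sensors WHERE reading > 18.6

Result:
id | kind     | reading
---+----------+--------
2  | sound    | 28.1   
4  | temp     | 64.3   
5  | humidity | 41.9   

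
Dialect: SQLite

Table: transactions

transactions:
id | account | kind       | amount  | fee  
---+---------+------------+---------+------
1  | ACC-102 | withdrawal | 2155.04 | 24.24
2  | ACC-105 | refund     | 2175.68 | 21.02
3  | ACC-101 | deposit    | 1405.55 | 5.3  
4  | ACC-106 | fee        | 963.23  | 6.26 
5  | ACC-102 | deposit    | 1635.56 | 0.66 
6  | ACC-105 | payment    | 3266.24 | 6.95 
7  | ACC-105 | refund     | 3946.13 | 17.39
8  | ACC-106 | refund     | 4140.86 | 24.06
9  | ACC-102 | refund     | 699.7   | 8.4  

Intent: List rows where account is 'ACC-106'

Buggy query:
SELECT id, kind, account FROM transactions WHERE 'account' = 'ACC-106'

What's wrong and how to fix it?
Bug: Single quotes denote string literals in SQL; the column name is being compared as a constant string

Fix: Remove the quotes around the column name (or use double quotes for an identifier)

Corrected query:
SELECT id, kind, account FROM transactions WHERE account = 'ACC-106'

Result:
id | kind   | account
---+--------+--------
4  | fee    | ACC-106
8  | refund | ACC-106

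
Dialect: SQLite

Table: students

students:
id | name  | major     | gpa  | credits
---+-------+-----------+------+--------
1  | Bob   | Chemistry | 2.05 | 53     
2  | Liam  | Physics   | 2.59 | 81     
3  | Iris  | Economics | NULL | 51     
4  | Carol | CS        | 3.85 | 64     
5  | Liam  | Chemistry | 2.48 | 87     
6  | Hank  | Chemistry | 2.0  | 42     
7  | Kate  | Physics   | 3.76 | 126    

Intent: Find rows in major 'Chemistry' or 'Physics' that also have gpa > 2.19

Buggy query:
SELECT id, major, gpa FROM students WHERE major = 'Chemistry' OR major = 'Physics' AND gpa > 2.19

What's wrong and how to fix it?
Bug: AND binds tighter than OR, so this parses as major = 'Chemistry' OR (major = 'Physics' AND gpa > 2.19)

Fix: Group the OR with parentheses (or use IN), then AND the threshold

Corrected query:
SELECT id, major, gpa FROM students WHERE (major = 'Chemistry' OR major = 'Physics') AND gpa > 2.19

Result:
id | major     | gpa 
---+-----------+-----
2  | Physics   | 2.59
5  | Chemistry | 2.48
7  | Physics   | 3.76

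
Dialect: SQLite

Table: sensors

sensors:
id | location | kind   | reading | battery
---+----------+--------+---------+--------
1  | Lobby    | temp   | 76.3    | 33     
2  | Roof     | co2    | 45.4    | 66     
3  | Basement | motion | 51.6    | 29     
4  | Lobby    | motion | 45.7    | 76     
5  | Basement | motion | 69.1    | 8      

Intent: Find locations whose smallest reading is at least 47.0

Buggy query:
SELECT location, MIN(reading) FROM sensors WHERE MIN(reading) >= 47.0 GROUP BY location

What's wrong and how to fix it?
Bug: MIN() in WHERE is a misuse of aggregate

Fix: Replace WHERE with HAVING after the GROUP BY

Corrected query:
SELECT location, MIN(reading) FROM sensors GROUP BY location HAVING MIN(reading) >= 47.0

Result:
location | MIN(reading)
---------+-------------
Basement | 51.6        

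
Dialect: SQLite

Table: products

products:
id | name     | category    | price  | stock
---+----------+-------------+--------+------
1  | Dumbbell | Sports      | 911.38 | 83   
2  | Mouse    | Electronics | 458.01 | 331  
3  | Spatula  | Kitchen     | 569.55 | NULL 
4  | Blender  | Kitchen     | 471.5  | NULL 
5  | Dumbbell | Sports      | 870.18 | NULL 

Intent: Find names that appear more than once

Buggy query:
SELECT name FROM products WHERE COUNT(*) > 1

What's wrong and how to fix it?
Bug: COUNT(*) is an aggregate and cannot be used in WHERE

Fix: GROUP BY name, then filter groups with HAVING COUNT(*) > 1

Corrected query:
SELECT name FROM products GROUP BY name HAVING COUNT(*) > 1

Result:
name    
--------
Dumbbell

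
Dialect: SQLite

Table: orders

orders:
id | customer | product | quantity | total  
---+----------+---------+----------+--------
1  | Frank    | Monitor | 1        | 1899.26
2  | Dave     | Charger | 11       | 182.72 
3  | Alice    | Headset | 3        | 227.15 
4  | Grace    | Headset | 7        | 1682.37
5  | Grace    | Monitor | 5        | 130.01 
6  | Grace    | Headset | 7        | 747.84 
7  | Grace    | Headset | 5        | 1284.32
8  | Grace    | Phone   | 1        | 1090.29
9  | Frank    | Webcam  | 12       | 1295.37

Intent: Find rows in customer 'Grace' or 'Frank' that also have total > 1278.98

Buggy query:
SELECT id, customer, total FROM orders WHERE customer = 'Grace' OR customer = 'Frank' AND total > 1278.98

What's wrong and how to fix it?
Bug: AND binds tighter than OR, so this parses as customer = 'Grace' OR (customer = 'Frank' AND total > 1278.98)

Fix: Add parentheses around the OR so the AND applies to both alternatives

Corrected query:
SELECT id, customer, total FROM orders WHERE (customer = 'Grace' OR customer = 'Frank') AND total > 1278.98

Result:
id | customer | total  
---+----------+--------
1  | Frank    | 1899.26
4  | Grace    | 1682.37
7  | Grace    | 1284.32
9  | Frank    | 1295.37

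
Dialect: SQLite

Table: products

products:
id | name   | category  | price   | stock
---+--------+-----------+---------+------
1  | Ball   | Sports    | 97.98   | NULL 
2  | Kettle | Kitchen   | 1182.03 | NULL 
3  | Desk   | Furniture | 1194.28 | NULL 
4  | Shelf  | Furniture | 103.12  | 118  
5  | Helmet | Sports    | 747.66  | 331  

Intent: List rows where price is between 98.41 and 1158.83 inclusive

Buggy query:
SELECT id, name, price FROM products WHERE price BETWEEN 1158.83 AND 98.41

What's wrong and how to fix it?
Bug: BETWEEN expects the lower bound first; with 1158.83 AND 98.41 the range is empty

Fix: Swap the bounds so the smaller value comes first

Corrected query:
SELECT id, name, price FROM products WHERE price BETWEEN 98.41 AND 1158.83

Result:
id | name   | price 
---+--------+-------
4  | Shelf  | 103.12
5  | Helmet | 747.66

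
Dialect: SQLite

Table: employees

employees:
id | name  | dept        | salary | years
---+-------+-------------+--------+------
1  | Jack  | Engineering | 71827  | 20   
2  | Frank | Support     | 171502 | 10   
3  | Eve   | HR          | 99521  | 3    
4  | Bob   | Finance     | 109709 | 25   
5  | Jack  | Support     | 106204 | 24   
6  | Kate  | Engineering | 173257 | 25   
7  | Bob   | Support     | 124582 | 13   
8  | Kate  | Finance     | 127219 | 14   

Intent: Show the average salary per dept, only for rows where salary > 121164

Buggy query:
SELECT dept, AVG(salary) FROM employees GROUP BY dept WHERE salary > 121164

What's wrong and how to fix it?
Bug: Row-level WHERE must come before GROUP BY in the clause order

Fix: Move the WHERE clause before GROUP BY

Corrected query:
SELECT dept, AVG(salary) FROM employees WHERE salary > 121164 GROUP BY dept

Result:
dept        | AVG(salary)
------------+------------
Engineering | 173257     
Finance     | 127219     
Support     | 148042     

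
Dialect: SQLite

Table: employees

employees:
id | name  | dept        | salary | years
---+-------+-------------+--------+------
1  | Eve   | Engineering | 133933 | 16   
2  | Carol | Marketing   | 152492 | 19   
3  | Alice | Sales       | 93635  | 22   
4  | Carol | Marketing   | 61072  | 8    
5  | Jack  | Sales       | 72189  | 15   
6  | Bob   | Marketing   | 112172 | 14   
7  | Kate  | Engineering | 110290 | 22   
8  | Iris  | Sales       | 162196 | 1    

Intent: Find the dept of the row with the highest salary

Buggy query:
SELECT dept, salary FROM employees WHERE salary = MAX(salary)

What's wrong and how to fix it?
Bug: MAX(salary) is an aggregate and cannot be used directly in WHERE

Fix: Use a subquery: WHERE salary = (SELECT MAX(salary) FROM employees)

Corrected query:
SELECT dept, salary FROM employees WHERE salary = (SELECT MAX(salary) FROM employees)

Result:
dept  | salary
------+-------
Sales | 162196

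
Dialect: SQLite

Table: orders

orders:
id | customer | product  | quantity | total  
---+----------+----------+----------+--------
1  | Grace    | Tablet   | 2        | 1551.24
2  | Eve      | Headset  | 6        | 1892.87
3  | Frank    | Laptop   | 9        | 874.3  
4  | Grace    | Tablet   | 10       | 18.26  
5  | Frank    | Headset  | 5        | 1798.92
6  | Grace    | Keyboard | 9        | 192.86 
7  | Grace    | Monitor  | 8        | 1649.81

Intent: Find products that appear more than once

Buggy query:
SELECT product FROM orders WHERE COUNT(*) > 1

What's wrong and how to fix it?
Bug: COUNT(*) is an aggregate and cannot be used in WHERE

Fix: GROUP BY product, then filter groups with HAVING COUNT(*) > 1

Corrected query:
SELECT product FROM orders GROUP BY product HAVING COUNT(*) > 1

Result:
product
-------
Headset
Tablet 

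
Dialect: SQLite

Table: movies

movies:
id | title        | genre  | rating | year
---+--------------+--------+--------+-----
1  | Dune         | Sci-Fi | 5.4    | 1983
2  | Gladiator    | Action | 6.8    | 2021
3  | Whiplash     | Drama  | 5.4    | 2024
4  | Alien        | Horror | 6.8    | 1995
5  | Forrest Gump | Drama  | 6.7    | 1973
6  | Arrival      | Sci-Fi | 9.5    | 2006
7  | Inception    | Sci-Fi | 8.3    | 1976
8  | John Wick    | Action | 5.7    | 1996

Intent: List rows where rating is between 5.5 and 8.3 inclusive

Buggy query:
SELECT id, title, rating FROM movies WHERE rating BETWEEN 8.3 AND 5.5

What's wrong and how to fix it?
Bug: BETWEEN expects the lower bound first; with 8.3 AND 5.5 the range is empty

Fix: Write BETWEEN 5.5 AND 8.3

Corrected query:
SELECT id, title, rating FROM movies WHERE rating BETWEEN 5.5 AND 8.3

Result:
id | title        | rating
---+--------------+-------
2  | Gladiator    | 6.8   
4  | Alien        | 6.8   
5  | Forrest Gump | 6.7   
7  | Inception    | 8.3   
8  | John Wick    | 5.7   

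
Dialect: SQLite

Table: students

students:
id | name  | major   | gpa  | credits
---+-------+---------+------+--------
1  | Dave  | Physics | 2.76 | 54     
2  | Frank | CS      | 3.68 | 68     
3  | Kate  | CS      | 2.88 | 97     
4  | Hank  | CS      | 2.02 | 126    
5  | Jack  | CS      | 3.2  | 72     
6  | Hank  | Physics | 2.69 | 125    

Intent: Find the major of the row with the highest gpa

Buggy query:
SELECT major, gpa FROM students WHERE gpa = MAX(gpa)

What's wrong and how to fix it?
Bug: MAX(gpa) is an aggregate and cannot be used directly in WHERE

Fix: Wrap MAX in a scalar subquery so WHERE compares against a single value

Corrected query:
SELECT major, gpa FROM students WHERE gpa = (SELECT MAX(gpa) FROM students)

Result:
major | gpa 
------+-----
CS    | 3.68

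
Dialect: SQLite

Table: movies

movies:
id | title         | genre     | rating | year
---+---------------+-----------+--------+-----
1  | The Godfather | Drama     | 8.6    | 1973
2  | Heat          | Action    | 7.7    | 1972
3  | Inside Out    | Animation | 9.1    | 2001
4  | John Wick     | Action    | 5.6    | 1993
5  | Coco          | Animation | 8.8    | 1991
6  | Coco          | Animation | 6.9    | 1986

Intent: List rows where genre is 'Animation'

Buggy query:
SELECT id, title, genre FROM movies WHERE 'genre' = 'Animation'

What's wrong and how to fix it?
Bug: 'genre' in single quotes is a string literal, not the column; the comparison is literal-vs-literal and never true

Fix: Reference the column as genre without single quotes

Corrected query:
SELECT id, title, genre FROM movies WHERE genre = 'Animation'

Result:
id | title      | genre    
---+------------+----------
3  | Inside Out | Animation
5  | Coco       | Animation
6  | Coco       | Animation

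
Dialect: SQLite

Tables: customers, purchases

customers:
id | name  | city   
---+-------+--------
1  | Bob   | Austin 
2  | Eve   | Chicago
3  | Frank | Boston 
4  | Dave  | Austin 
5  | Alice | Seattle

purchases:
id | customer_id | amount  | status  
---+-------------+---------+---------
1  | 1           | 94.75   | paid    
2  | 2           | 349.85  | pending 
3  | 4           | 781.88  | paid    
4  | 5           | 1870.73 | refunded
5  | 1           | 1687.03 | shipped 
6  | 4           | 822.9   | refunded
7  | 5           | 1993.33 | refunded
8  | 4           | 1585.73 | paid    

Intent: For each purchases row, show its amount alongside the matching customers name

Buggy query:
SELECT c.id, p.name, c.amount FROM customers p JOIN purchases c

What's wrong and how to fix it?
Bug: JOIN with no ON clause produces a cartesian product; every purchases row pairs with every customers row

Fix: Specify the join condition linking the foreign key to the parent id

Corrected query:
SELECT c.id, p.name, c.amount FROM customers p JOIN purchases c ON c.customer_id = p.id

Result:
id | name  | amount 
---+-------+--------
1  | Bob   | 94.75  
2  | Eve   | 349.85 
3  | Dave  | 781.88 
4  | Alice | 1870.73
5  | Bob   | 1687.03
6  | Dave  | 822.9  
7  | Alice | 1993.33
8  | Dave  | 1585.73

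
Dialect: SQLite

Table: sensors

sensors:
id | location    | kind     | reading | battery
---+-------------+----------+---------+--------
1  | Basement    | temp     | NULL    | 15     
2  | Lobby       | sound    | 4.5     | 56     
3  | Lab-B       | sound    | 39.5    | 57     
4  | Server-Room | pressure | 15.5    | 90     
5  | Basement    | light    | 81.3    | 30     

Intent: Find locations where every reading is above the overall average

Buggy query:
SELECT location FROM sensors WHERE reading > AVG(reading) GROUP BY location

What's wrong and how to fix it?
Bug: WHERE evaluates per row before aggregation, so AVG() is unavailable

Fix: Compute the overall average in a scalar subquery and compare each group's MIN against it in HAVING

Corrected query:
SELECT location FROM sensors GROUP BY location HAVING MIN(reading) > (SELECT AVG(reading) FROM sensors)

Result:
location
--------
Basement
Lab-B   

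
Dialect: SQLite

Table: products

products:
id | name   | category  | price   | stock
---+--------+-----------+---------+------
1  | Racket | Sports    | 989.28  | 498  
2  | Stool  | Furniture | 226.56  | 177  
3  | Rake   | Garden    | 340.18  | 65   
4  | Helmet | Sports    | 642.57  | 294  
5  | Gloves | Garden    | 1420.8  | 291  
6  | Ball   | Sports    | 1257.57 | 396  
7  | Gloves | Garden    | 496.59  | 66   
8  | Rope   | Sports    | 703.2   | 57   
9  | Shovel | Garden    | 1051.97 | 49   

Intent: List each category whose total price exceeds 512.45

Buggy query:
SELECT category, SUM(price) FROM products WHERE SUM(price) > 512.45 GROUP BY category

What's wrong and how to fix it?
Bug: SUM(price) is an aggregate, but WHERE filters rows before aggregation

Fix: Use HAVING (which filters groups after aggregation) instead of WHERE

Corrected query:
SELECT category, SUM(price) FROM products GROUP BY category HAVING SUM(price) > 512.45

Result:
category | SUM(price)
---------+-----------
Garden   | 3309.54   
Sports   | 3592.62   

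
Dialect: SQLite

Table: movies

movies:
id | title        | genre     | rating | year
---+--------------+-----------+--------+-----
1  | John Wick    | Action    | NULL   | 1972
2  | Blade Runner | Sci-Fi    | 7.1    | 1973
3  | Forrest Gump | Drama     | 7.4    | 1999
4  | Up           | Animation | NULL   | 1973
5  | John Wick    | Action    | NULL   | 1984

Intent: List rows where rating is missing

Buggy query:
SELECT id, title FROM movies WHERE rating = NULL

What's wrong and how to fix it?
Bug: '= NULL' is always unknown in SQL three-valued logic, so no rows match

Fix: Replace '= NULL' with 'IS NULL'

Corrected query:
SELECT id, title FROM movies WHERE rating IS NULL

Result:
id | title    
---+----------
1  | John Wick
4  | Up       
5  | John Wick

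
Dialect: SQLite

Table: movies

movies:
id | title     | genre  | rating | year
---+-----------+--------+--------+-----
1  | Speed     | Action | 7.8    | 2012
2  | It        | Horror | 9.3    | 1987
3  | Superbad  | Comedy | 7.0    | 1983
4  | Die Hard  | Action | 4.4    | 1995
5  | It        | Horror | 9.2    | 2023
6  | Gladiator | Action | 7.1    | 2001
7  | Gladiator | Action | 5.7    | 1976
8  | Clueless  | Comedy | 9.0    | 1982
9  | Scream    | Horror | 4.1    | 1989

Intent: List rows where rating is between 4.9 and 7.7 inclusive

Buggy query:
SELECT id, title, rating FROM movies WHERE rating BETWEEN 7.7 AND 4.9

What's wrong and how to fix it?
Bug: BETWEEN expects the lower bound first; with 7.7 AND 4.9 the range is empty

Fix: Write BETWEEN 4.9 AND 7.7

Corrected query:
SELECT id, title, rating FROM movies WHERE rating BETWEEN 4.9 AND 7.7

Result:
id | title     | rating
---+-----------+-------
3  | Superbad  | 7     
6  | Gladiator | 7.1   
7  | Gladiator | 5.7   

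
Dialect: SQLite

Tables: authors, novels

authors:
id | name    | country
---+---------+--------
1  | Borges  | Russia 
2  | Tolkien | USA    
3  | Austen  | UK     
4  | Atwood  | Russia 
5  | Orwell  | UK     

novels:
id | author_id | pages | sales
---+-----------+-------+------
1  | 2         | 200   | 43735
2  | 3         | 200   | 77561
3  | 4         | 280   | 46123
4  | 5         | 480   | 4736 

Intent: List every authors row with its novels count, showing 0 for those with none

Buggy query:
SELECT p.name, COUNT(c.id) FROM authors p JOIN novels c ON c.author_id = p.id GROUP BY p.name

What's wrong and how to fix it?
Bug: An inner join excludes parents with zero children

Fix: Switch to LEFT JOIN to retain unmatched parent rows

Corrected query:
SELECT p.name, COUNT(c.id) FROM authors p LEFT JOIN novels c ON c.author_id = p.id GROUP BY p.name

Result:
name    | COUNT(c.id)
--------+------------
Atwood  | 1          
Austen  | 1          
Borges  | 0          
Orwell  | 1          
Tolkien | 1          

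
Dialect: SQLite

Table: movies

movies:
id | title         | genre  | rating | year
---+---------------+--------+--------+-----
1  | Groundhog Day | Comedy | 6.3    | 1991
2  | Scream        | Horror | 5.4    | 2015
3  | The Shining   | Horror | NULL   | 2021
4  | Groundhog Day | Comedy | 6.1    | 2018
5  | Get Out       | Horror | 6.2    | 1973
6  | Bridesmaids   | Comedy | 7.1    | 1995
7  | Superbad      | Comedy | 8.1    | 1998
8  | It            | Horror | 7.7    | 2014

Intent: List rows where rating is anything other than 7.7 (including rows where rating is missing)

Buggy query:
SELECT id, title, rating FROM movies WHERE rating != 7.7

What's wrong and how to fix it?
Bug: Inequality against NULL is unknown, not true; rows with NULL are dropped

Fix: Add an explicit OR rating IS NULL to include the missing-value rows

Corrected query:
SELECT id, title, rating FROM movies WHERE rating != 7.7 OR rating IS NULL

Result:
id | title         | rating
---+---------------+-------
1  | Groundhog Day | 6.3   
2  | Scream        | 5.4   
3  | The Shining   | NULL  
4  | Groundhog Day | 6.1   
5  | Get Out       | 6.2   
6  | Bridesmaids   | 7.1   
7  | Superbad      | 8.1   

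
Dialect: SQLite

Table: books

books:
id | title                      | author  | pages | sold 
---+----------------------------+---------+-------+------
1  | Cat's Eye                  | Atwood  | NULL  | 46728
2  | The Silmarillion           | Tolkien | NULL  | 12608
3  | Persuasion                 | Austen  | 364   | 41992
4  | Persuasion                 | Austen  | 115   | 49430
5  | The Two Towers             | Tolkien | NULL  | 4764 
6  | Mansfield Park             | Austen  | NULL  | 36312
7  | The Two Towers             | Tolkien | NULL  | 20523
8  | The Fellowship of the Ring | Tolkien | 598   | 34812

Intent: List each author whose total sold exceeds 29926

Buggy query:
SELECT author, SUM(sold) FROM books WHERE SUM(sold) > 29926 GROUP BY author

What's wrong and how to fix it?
Bug: WHERE runs before GROUP BY, so aggregates aren't available there

Fix: Move the aggregate condition to a HAVING clause

Corrected query:
SELECT author, SUM(sold) FROM books GROUP BY author HAVING SUM(sold) > 29926

Result:
author  | SUM(sold)
--------+----------
Atwood  | 46728    
Austen  | 127734   
Tolkien | 72707    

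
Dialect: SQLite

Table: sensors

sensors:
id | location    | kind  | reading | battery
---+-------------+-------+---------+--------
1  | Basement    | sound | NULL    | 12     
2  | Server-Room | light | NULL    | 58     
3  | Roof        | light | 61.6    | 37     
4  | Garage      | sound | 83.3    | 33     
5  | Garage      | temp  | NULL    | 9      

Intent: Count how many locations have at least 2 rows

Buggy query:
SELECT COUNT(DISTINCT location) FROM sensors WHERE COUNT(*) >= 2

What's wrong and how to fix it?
Bug: WHERE filters individual rows, not groups, so a group-level COUNT is invalid there

Fix: Use a subquery that GROUPs and filters with HAVING, then count its rows

Corrected query:
SELECT COUNT(*) FROM (SELECT location FROM sensors GROUP BY location HAVING COUNT(*) >= 2)

Result:
COUNT(*)
--------
1       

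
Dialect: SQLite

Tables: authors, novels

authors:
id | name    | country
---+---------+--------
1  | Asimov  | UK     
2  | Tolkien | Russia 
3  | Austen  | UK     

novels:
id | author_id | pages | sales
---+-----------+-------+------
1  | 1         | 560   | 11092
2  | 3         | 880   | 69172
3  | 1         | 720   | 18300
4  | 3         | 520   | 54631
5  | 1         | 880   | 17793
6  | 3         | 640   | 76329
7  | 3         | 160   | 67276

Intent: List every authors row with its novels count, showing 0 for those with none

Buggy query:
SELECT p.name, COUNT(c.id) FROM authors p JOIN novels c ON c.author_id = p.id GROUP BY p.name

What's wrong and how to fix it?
Bug: An inner join excludes parents with zero children

Fix: Switch to LEFT JOIN to retain unmatched parent rows

Corrected query:
SELECT p.name, COUNT(c.id) FROM authors p LEFT JOIN novels c ON c.author_id = p.id GROUP BY p.name

Result:
name    | COUNT(c.id)
--------+------------
Asimov  | 3          
Austen  | 4          
Tolkien | 0          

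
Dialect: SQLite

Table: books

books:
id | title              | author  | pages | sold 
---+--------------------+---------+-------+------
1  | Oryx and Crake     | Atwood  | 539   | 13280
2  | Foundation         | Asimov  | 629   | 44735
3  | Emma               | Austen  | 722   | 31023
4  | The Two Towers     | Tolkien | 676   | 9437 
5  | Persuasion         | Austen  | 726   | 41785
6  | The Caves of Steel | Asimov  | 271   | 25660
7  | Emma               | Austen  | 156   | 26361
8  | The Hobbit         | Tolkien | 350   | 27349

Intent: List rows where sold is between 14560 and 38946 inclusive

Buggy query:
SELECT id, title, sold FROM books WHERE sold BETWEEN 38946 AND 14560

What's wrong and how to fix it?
Bug: BETWEEN expects the lower bound first; with 38946 AND 14560 the range is empty

Fix: Write BETWEEN 14560 AND 38946

Corrected query:
SELECT id, title, sold FROM books WHERE sold BETWEEN 14560 AND 38946

Result:
id | title              | sold 
---+--------------------+------
3  | Emma               | 31023
6  | The Caves of Steel | 25660
7  | Emma               | 26361
8  | The Hobbit         | 27349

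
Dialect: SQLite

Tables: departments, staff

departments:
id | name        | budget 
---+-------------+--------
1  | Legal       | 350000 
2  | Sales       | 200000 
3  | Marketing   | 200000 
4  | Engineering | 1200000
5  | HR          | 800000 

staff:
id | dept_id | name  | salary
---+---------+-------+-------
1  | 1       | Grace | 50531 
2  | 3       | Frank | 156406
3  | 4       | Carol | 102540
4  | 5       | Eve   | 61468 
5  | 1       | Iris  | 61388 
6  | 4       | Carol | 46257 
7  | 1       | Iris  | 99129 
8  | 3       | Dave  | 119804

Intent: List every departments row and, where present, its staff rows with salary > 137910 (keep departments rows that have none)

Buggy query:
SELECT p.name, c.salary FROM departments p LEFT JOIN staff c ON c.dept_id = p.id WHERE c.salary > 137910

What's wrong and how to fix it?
Bug: A WHERE condition on the right-hand table after LEFT JOIN drops unmatched parents

Fix: Move the right-table condition into the ON clause so unmatched parents are kept

Corrected query:
SELECT p.name, c.salary FROM departments p LEFT JOIN staff c ON c.dept_id = p.id AND c.salary > 137910

Result:
name        | salary
------------+-------
Legal       | NULL  
Sales       | NULL  
Marketing   | 156406
Engineering | NULL  
HR          | NULL  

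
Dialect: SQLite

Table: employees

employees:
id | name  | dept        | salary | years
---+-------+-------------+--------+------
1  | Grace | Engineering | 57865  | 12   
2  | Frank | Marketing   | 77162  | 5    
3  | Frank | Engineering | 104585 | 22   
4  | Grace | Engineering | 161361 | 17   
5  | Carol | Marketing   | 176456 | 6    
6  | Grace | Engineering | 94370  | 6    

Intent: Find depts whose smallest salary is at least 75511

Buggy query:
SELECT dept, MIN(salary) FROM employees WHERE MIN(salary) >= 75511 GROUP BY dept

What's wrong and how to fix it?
Bug: MIN() in WHERE is a misuse of aggregate

Fix: Use HAVING for the per-group MIN condition

Corrected query:
SELECT dept, MIN(salary) FROM employees GROUP BY dept HAVING MIN(salary) >= 75511

Result:
dept      | MIN(salary)
----------+------------
Marketing | 77162      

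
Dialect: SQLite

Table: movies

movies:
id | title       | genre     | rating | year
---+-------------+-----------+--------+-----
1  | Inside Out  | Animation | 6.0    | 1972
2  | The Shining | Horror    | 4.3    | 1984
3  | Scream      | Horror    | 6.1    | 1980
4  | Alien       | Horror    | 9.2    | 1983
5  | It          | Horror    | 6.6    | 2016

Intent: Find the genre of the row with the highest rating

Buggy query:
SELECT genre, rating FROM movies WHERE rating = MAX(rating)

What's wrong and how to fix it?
Bug: WHERE is evaluated per row; an aggregate over the whole table isn't defined there

Fix: Use a subquery: WHERE rating = (SELECT MAX(rating) FROM movies)

Corrected query:
SELECT genre, rating FROM movies WHERE rating = (SELECT MAX(rating) FROM movies)

Result:
genre  | rating
-------+-------
Horror | 9.2   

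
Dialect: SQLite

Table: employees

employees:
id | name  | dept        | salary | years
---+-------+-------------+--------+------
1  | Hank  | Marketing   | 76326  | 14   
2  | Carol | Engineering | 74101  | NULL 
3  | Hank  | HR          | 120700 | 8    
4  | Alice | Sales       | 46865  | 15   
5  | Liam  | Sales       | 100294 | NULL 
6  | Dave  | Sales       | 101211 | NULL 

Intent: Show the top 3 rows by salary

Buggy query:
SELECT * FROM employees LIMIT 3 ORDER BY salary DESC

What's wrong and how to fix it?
Bug: LIMIT must come after ORDER BY

Fix: Sort with ORDER BY, then apply LIMIT

Corrected query:
SELECT * FROM employees ORDER BY salary DESC LIMIT 3

Result:
id | name | dept  | salary | years
---+------+-------+--------+------
3  | Hank | HR    | 120700 | 8    
6  | Dave | Sales | 101211 | NULL 
5  | Liam | Sales | 100294 | NULL 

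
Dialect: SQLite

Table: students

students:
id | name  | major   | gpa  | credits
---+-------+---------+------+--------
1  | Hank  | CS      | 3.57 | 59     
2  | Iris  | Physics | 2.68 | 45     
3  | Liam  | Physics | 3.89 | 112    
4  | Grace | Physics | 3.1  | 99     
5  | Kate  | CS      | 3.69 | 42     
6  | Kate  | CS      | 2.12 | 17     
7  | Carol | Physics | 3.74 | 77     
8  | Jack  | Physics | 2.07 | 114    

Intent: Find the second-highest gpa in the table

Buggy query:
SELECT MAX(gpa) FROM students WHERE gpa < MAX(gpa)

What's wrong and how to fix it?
Bug: The inner MAX is an aggregate inside WHERE, which is not allowed

Fix: Put the inner MAX in a scalar subquery

Corrected query:
SELECT MAX(gpa) FROM students WHERE gpa < (SELECT MAX(gpa) FROM students)

Result:
MAX(gpa)
--------
3.74    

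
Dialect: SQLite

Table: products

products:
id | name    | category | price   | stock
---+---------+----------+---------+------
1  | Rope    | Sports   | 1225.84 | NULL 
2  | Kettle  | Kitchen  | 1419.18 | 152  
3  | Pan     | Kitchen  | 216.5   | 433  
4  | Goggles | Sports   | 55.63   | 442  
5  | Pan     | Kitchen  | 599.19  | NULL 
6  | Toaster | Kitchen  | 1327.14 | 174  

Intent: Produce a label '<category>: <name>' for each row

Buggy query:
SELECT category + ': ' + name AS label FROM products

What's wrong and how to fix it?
Bug: SQLite uses || for string concatenation; + coerces text to numbers (yielding 0)

Fix: Use the || operator for string concatenation

Corrected query:
SELECT category || ': ' || name AS label FROM products

Result:
label           
----------------
Sports: Rope    
Kitchen: Kettle 
Kitchen: Pan    
Sports: Goggles 
Kitchen: Pan    
Kitchen: Toaster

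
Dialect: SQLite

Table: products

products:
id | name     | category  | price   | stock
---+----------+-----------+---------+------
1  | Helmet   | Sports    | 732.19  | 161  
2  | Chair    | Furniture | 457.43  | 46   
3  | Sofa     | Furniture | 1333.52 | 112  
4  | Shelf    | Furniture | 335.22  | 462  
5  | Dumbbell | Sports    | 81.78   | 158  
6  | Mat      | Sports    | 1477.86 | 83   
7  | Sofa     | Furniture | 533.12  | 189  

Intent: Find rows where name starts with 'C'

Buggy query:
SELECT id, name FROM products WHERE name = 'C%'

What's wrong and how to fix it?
Bug: '=' compares the literal string including the % character; pattern matching needs LIKE

Fix: Use LIKE for wildcard pattern matching

Corrected query:
SELECT id, name FROM products WHERE name LIKE 'C%'

Result:
id | name 
---+------
2  | Chair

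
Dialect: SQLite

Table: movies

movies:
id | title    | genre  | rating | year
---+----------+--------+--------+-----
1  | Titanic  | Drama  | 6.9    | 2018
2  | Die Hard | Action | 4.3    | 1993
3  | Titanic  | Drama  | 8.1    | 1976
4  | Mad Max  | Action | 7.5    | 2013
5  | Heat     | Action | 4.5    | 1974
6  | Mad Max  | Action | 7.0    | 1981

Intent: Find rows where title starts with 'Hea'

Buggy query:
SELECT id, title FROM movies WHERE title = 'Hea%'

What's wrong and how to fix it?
Bug: '=' compares the literal string including the % character; pattern matching needs LIKE

Fix: Replace '=' with LIKE so 'Hea%' is treated as a pattern

Corrected query:
SELECT id, title FROM movies WHERE title LIKE 'Hea%'

Result:
id | title
---+------
5  | Heat 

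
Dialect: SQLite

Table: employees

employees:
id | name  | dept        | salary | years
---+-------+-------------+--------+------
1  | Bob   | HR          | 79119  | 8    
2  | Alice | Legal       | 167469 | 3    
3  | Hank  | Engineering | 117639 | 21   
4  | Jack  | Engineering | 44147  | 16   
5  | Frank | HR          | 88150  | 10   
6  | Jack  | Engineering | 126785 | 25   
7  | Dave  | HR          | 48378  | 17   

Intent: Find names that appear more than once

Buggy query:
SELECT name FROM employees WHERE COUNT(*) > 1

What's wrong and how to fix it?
Bug: COUNT(*) is an aggregate and cannot be used in WHERE

Fix: GROUP BY name, then filter groups with HAVING COUNT(*) > 1

Corrected query:
SELECT name FROM employees GROUP BY name HAVING COUNT(*) > 1

Result:
name
----
Jack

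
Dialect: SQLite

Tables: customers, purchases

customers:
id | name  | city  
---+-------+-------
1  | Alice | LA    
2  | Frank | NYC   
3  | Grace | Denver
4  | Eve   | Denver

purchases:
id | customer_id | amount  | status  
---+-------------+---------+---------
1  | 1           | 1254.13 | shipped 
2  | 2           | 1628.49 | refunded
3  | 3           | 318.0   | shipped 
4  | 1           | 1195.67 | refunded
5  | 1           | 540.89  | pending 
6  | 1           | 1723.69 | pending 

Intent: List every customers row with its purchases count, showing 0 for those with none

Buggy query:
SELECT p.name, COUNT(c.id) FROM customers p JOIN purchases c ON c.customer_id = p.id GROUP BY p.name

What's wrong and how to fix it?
Bug: An inner join excludes parents with zero children

Fix: Switch to LEFT JOIN to retain unmatched parent rows

Corrected query:
SELECT p.name, COUNT(c.id) FROM customers p LEFT JOIN purchases c ON c.customer_id = p.id GROUP BY p.name

Result:
name  | COUNT(c.id)
------+------------
Alice | 4          
Eve   | 0          
Frank | 1          
Grace | 1          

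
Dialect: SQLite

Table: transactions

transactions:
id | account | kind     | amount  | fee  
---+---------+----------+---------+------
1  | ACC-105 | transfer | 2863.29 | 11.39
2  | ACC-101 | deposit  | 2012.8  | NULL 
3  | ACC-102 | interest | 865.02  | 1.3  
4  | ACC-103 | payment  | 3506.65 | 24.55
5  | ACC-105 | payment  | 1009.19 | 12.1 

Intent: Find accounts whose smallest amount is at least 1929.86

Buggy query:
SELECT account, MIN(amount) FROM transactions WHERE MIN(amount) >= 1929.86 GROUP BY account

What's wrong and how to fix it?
Bug: MIN() in WHERE is a misuse of aggregate

Fix: Use HAVING for the per-group MIN condition

Corrected query:
SELECT account, MIN(amount) FROM transactions GROUP BY account HAVING MIN(amount) >= 1929.86

Result:
account | MIN(amount)
--------+------------
ACC-101 | 2012.8     
ACC-103 | 3506.65    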